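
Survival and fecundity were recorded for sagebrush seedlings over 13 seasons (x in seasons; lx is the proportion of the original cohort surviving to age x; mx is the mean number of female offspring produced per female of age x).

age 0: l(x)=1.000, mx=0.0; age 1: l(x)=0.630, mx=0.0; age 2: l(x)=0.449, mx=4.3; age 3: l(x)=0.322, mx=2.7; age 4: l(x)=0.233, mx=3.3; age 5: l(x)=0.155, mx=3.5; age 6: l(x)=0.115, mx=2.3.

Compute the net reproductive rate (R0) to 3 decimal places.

4.376

lx·mx by age: 0, 0, 1.9307, 0.8694, 0.7689, 0.5425, 0.2645
R0 = Σ lx·mx = 4.376 → 4.376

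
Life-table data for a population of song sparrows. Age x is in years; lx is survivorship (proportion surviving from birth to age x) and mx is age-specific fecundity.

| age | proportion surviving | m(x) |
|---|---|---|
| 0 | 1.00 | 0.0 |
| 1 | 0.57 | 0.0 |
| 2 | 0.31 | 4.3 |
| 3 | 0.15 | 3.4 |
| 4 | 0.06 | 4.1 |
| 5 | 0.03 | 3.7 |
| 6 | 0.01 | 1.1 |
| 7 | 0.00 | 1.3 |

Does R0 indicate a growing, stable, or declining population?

R0 = Σ lx·mx = 0 + 0 + 1.333 + 0.51 + 0.246 + 0.111 + 0.011 + 0 = 2.211
R0 > 1, so the population is growing.

growing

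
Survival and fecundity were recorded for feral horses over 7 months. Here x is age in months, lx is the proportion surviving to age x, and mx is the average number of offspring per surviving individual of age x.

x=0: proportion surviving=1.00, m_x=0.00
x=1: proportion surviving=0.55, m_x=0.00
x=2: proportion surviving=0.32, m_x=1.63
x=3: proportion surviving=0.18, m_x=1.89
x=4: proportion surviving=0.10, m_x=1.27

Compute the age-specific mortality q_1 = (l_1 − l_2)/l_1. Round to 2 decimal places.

q_1 = (l_1 − l_2) / l_1 = (0.55 − 0.32) / 0.55
     = 0.23 / 0.55 = 0.418182… → 0.42

0.42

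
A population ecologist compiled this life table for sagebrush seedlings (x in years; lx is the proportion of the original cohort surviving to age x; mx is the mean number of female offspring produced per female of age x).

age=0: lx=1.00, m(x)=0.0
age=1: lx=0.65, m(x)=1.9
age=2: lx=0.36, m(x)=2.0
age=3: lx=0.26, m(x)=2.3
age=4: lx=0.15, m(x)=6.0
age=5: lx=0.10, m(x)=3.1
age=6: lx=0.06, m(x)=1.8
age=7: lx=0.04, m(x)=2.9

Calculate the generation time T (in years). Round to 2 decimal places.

lx·mx: 0, 1.235, 0.72, 0.598, 0.9, 0.31, 0.108, 0.116 → R0 = 3.987
x·lx·mx: 0, 1.235, 1.44, 1.794, 3.6, 1.55, 0.648, 0.812 → Σ = 11.079
T = 11.079 / 3.987 = 2.778781… → 2.78

2.78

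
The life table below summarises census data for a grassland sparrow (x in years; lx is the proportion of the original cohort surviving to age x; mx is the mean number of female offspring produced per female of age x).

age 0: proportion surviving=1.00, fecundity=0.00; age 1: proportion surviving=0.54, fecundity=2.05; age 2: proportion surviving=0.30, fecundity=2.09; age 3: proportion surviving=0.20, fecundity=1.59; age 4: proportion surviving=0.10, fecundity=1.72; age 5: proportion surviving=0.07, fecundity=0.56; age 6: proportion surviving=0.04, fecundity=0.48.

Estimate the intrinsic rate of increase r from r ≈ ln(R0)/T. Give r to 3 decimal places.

R0 = Σ lx·mx = 0 + 1.107 + 0.627 + 0.318 + 0.172 + 0.0392 + 0.0192 = 2.2824
Σ x·lx·mx = 4.3142; T = 4.3142/2.2824 = 1.8902…
r ≈ ln(R0)/T = ln(2.2824)/1.8902… = 0.43658… → 0.437

0.437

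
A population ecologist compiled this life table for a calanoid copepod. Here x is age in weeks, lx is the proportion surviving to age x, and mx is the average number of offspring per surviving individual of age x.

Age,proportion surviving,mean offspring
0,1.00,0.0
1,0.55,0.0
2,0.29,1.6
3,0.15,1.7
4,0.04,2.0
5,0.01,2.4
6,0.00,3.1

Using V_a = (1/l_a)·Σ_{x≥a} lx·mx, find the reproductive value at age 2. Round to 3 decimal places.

2.838

lx·mx for x ≥ 2: 0.464, 0.255, 0.08, 0.024, 0 → sum = 0.823
V_2 = 0.823 / l_2 = 0.823 / 0.29 = 2.837931… → 2.838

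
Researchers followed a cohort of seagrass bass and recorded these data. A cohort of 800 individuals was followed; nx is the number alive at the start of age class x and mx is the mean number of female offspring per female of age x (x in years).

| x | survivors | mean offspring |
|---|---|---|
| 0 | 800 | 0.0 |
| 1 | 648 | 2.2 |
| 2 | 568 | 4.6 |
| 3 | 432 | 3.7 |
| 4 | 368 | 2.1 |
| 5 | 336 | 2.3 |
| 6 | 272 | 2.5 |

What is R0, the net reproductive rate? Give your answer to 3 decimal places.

9.828

lx = nx/n0 = nx/800: 1, 0.81, 0.71, 0.54, 0.46, 0.42, 0.34
lx·mx by age: 0, 1.782, 3.266, 1.998, 0.966, 0.966, 0.85
R0 = Σ lx·mx = 9.828 → 9.828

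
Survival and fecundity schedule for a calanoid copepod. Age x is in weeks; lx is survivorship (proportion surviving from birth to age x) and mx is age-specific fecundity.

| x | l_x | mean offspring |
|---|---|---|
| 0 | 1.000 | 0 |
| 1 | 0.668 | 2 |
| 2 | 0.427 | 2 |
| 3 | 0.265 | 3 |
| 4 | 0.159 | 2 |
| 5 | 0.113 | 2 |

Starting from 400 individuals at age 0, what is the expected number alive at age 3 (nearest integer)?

Expected survivors = N0 · l_3 = 400 × 0.265 = 106 → 106

106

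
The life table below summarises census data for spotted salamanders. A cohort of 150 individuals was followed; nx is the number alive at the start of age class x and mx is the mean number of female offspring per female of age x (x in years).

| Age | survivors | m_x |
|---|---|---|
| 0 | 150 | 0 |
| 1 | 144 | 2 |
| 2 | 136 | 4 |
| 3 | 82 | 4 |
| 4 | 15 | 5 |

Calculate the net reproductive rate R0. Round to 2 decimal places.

8.23

lx = nx/n0 = nx/150: 1, 0.96, 0.90667…, 0.54667…, 0.1
lx·mx by age: 0, 1.92, 3.626667…, 2.186667…, 0.5
R0 = Σ lx·mx = 8.233333… → 8.23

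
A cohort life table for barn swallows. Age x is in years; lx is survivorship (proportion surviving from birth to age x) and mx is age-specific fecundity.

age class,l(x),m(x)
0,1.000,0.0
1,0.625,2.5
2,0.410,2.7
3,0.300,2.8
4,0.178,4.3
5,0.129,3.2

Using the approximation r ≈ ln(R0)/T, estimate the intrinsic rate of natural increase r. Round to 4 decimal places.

R0 = Σ lx·mx = 0 + 1.5625 + 1.107 + 0.84 + 0.7654 + 0.4128 = 4.6877
Σ x·lx·mx = 11.4221; T = 11.4221/4.6877 = 2.43661…
r ≈ ln(R0)/T = ln(4.6877)/2.43661… = 0.634054… → 0.6341

0.6341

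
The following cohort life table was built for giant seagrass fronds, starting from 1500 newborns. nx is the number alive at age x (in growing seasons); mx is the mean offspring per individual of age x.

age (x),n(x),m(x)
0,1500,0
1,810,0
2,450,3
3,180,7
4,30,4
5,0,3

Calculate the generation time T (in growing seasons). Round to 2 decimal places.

lx = nx/n0 = nx/1500: 1, 0.54, 0.3, 0.12, 0.02, 0
lx·mx: 0, 0, 0.9, 0.84, 0.08, 0 → R0 = 1.82
x·lx·mx: 0, 0, 1.8, 2.52, 0.32, 0 → Σ = 4.64
T = 4.64 / 1.82 = 2.549451… → 2.55

2.55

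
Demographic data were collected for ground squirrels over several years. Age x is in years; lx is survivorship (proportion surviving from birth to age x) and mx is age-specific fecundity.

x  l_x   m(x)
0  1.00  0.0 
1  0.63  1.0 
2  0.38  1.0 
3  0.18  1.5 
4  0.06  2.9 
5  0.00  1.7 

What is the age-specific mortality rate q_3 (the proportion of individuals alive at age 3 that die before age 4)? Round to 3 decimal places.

0.667

q_3 = (l_3 − l_4) / l_3 = (0.18 − 0.06) / 0.18
     = 0.12 / 0.18 = 0.666667… → 0.667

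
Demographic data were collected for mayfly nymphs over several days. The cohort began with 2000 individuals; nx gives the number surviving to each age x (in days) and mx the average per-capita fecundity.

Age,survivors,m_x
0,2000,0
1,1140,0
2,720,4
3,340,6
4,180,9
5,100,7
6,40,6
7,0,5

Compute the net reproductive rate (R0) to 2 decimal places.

3.74

lx = nx/n0 = nx/2000: 1, 0.57, 0.36, 0.17, 0.09, 0.05, 0.02, 0
lx·mx by age: 0, 0, 1.44, 1.02, 0.81, 0.35, 0.12, 0
R0 = Σ lx·mx = 3.74 → 3.74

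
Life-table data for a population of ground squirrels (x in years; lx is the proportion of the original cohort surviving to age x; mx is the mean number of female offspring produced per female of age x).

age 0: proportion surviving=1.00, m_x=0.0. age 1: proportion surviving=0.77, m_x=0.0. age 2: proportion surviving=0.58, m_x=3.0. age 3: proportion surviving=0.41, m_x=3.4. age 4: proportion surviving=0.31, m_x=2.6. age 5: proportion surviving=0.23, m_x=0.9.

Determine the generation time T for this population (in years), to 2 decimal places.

lx·mx: 0, 0, 1.74, 1.394, 0.806, 0.207 → R0 = 4.147
x·lx·mx: 0, 0, 3.48, 4.182, 3.224, 1.035 → Σ = 11.921
T = 11.921 / 4.147 = 2.874608… → 2.87

2.87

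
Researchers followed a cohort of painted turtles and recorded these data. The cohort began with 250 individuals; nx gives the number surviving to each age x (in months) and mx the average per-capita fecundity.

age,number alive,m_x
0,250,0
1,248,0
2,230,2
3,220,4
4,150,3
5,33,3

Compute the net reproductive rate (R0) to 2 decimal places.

7.56

lx = nx/n0 = nx/250: 1, 0.992, 0.92, 0.88, 0.6, 0.132
lx·mx by age: 0, 0, 1.84, 3.52, 1.8, 0.396
R0 = Σ lx·mx = 7.556 → 7.56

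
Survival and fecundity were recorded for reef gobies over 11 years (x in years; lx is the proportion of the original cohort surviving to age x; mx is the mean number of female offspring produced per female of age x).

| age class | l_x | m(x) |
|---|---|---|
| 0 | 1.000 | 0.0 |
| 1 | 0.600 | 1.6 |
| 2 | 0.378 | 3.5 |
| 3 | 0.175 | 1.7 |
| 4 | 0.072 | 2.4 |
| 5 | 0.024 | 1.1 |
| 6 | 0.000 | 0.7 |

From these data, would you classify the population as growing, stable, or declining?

R0 = Σ lx·mx = 0 + 0.96 + 1.323 + 0.2975 + 0.1728 + 0.0264 + 0 = 2.7797
R0 > 1, so the population is growing.

growing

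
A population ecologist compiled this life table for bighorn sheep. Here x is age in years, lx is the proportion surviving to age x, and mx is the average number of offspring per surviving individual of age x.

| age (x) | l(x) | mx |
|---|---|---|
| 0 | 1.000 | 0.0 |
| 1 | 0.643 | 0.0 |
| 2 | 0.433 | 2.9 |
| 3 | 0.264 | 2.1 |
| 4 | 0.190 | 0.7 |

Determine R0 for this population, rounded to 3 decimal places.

lx·mx by age: 0, 0, 1.2557, 0.5544, 0.133
R0 = Σ lx·mx = 1.9431 → 1.943

1.943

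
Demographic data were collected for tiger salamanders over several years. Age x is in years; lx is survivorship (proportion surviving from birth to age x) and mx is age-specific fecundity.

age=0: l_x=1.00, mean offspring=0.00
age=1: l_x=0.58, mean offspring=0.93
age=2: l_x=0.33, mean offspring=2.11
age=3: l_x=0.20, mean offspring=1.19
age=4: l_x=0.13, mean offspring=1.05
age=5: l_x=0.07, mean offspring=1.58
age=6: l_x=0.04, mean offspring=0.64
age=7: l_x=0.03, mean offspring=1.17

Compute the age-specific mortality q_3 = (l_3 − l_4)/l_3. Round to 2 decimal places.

0.35

q_3 = (l_3 − l_4) / l_3 = (0.2 − 0.13) / 0.2
     = 0.07 / 0.2 = 0.35 → 0.35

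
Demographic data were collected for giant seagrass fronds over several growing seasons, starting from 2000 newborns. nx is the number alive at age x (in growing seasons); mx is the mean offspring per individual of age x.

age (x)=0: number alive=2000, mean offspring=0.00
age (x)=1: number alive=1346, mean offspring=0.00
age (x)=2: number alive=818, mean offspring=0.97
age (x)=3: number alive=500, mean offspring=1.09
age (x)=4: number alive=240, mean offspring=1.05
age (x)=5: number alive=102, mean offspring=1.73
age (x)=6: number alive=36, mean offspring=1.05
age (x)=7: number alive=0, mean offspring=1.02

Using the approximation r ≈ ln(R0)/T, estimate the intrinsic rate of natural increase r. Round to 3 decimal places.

lx = nx/n0 = nx/2000: 1, 0.673, 0.409, 0.25, 0.12, 0.051, 0.018, 0
R0 = Σ lx·mx = 0 + 0 + 0.39673 + 0.2725 + 0.126 + 0.08823 + 0.0189 + 0 = 0.90236
Σ x·lx·mx = 2.66951; T = 2.66951/0.90236 = 2.95836…
r ≈ ln(R0)/T = ln(0.90236)/2.95836… = -0.03473… → -0.035

-0.035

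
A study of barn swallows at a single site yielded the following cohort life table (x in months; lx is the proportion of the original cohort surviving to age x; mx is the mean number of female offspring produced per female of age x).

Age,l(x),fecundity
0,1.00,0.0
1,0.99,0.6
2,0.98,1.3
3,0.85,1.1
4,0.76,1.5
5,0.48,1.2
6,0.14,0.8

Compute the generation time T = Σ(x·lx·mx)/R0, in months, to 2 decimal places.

lx·mx: 0, 0.594, 1.274, 0.935, 1.14, 0.576, 0.112 → R0 = 4.631
x·lx·mx: 0, 0.594, 2.548, 2.805, 4.56, 2.88, 0.672 → Σ = 14.059
T = 14.059 / 4.631 = 3.035845… → 3.04

3.04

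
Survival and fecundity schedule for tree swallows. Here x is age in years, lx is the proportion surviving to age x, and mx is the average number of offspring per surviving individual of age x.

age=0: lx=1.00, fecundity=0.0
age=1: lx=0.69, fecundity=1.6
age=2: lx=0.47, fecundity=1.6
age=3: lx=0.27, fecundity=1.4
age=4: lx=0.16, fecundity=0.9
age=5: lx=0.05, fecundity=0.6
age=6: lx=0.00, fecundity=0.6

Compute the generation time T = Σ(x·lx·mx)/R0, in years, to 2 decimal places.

lx·mx: 0, 1.104, 0.752, 0.378, 0.144, 0.03, 0 → R0 = 2.408
x·lx·mx: 0, 1.104, 1.504, 1.134, 0.576, 0.15, 0 → Σ = 4.468
T = 4.468 / 2.408 = 1.855482… → 1.86

1.86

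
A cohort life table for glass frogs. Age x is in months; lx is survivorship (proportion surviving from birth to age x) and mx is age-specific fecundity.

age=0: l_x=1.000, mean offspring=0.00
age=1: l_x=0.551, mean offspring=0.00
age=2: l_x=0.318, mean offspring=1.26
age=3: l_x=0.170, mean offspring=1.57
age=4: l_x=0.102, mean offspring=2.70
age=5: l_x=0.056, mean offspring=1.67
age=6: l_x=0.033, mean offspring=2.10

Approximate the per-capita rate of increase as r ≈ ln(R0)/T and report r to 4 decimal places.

0.0310

R0 = Σ lx·mx = 0 + 0 + 0.40068 + 0.2669 + 0.2754 + 0.09352 + 0.0693 = 1.1058
Σ x·lx·mx = 3.58706; T = 3.58706/1.1058 = 3.24386…
r ≈ ln(R0)/T = ln(1.1058)/3.24386… = 0.031003… → 0.0310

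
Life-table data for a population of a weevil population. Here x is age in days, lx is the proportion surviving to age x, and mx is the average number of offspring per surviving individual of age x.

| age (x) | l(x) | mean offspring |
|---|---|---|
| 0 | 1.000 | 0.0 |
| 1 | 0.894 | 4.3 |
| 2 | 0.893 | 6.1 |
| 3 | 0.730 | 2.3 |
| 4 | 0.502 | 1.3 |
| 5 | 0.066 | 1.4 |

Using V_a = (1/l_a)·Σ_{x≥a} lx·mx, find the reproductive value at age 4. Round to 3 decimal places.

lx·mx for x ≥ 4: 0.6526, 0.0924 → sum = 0.745
V_4 = 0.745 / l_4 = 0.745 / 0.502 = 1.484064… → 1.484

1.484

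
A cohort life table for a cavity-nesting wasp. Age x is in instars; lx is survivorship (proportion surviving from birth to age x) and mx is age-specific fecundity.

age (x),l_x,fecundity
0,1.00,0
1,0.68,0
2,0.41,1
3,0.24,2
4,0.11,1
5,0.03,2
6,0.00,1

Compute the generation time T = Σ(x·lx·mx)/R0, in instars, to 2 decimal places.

2.83

lx·mx: 0, 0, 0.41, 0.48, 0.11, 0.06, 0 → R0 = 1.06
x·lx·mx: 0, 0, 0.82, 1.44, 0.44, 0.3, 0 → Σ = 3
T = 3 / 1.06 = 2.830189… → 2.83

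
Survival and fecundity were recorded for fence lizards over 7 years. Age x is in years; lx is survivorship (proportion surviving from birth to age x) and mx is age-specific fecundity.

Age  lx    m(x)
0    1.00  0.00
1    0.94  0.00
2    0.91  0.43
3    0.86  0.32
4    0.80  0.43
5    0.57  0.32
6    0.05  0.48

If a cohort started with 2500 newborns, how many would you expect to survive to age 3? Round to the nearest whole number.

Expected survivors = N0 · l_3 = 2500 × 0.86 = 2150 → 2150

2150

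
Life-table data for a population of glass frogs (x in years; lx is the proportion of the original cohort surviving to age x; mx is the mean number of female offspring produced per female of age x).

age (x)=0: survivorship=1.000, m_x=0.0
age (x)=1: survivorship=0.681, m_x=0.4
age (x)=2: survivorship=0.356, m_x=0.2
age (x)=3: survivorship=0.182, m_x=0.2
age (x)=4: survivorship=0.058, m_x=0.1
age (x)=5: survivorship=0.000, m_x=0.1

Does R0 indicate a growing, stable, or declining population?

declining

R0 = Σ lx·mx = 0 + 0.2724 + 0.0712 + 0.0364 + 0.0058 + 0 = 0.3858
R0 < 1, so the population is declining.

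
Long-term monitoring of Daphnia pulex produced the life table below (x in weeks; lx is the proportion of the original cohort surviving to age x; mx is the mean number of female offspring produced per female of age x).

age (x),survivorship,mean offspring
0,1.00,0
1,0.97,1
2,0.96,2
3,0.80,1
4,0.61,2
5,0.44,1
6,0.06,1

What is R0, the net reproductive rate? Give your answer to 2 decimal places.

5.41

lx·mx by age: 0, 0.97, 1.92, 0.8, 1.22, 0.44, 0.06
R0 = Σ lx·mx = 5.41 → 5.41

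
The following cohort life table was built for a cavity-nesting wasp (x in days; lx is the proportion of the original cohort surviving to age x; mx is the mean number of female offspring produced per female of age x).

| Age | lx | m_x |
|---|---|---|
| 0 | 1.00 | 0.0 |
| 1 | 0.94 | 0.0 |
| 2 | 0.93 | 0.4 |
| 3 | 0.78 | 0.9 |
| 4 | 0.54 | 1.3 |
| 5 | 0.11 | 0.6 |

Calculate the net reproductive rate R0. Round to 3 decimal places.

lx·mx by age: 0, 0, 0.372, 0.702, 0.702, 0.066
R0 = Σ lx·mx = 1.842 → 1.842

1.842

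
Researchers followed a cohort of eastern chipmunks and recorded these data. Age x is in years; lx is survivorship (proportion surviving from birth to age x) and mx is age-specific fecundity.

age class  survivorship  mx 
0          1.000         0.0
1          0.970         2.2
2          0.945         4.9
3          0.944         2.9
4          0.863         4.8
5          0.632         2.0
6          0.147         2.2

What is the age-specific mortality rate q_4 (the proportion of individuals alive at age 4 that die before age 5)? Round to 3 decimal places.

0.268

q_4 = (l_4 − l_5) / l_4 = (0.863 − 0.632) / 0.863
     = 0.231 / 0.863 = 0.267671… → 0.268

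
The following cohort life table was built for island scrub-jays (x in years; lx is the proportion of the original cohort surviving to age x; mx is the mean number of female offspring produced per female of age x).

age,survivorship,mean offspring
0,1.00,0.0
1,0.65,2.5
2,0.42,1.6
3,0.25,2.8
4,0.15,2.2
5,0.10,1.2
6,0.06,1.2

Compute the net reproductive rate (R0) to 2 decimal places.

3.52

lx·mx by age: 0, 1.625, 0.672, 0.7, 0.33, 0.12, 0.072
R0 = Σ lx·mx = 3.519 → 3.52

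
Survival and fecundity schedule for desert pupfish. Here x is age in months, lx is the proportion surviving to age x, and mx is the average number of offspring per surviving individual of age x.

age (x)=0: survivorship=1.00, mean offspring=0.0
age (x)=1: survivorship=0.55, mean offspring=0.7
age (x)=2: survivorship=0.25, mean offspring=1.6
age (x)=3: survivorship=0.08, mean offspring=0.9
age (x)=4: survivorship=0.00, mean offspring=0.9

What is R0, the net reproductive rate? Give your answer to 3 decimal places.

lx·mx by age: 0, 0.385, 0.4, 0.072, 0
R0 = Σ lx·mx = 0.857 → 0.857

0.857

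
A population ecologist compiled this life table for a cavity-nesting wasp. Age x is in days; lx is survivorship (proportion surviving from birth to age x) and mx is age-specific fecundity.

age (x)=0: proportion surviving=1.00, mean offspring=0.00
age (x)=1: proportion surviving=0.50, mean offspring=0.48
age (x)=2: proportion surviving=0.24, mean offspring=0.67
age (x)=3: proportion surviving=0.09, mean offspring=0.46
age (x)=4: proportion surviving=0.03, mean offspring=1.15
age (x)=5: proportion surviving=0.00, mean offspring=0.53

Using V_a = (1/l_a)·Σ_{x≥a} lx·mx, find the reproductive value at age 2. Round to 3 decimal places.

lx·mx for x ≥ 2: 0.1608, 0.0414, 0.0345, 0 → sum = 0.2367
V_2 = 0.2367 / l_2 = 0.2367 / 0.24 = 0.98625 → 0.986

0.986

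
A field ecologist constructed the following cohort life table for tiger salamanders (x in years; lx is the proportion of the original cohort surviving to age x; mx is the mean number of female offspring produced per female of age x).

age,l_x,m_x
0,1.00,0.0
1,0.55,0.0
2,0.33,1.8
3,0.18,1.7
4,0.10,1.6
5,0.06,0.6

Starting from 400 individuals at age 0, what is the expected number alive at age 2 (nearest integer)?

Expected survivors = N0 · l_2 = 400 × 0.33 = 132 → 132

132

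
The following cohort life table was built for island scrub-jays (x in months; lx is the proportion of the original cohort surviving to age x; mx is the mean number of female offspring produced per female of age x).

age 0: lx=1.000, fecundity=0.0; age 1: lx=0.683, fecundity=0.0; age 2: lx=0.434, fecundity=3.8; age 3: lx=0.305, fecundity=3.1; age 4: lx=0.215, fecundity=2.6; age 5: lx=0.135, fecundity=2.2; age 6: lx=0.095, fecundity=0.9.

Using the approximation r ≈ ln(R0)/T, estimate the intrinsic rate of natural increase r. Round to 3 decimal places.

0.431

R0 = Σ lx·mx = 0 + 0 + 1.6492 + 0.9455 + 0.559 + 0.297 + 0.0855 = 3.5362
Σ x·lx·mx = 10.3689; T = 10.3689/3.5362 = 2.93222…
r ≈ ln(R0)/T = ln(3.5362)/2.93222… = 0.43075… → 0.431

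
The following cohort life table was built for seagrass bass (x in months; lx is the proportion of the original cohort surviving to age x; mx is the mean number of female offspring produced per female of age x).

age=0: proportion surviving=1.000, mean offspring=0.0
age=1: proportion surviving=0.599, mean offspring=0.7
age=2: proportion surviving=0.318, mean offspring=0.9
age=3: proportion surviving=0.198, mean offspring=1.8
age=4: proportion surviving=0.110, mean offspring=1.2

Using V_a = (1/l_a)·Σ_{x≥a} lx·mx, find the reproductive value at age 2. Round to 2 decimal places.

2.44

lx·mx for x ≥ 2: 0.2862, 0.3564, 0.132 → sum = 0.7746
V_2 = 0.7746 / l_2 = 0.7746 / 0.318 = 2.435849… → 2.44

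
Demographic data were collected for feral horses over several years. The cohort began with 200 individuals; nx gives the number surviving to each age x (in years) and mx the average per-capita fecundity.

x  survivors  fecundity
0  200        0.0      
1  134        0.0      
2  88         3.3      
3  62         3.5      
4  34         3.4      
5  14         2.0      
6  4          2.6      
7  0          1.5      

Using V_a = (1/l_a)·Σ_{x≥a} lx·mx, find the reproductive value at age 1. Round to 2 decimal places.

4.94

lx = nx/n0 = nx/200: 1, 0.67, 0.44, 0.31, 0.17, 0.07, 0.02, 0
lx·mx for x ≥ 1: 0, 1.452, 1.085, 0.578, 0.14, 0.052, 0 → sum = 3.307
V_1 = 3.307 / l_1 = 3.307 / 0.67 = 4.935821… → 4.94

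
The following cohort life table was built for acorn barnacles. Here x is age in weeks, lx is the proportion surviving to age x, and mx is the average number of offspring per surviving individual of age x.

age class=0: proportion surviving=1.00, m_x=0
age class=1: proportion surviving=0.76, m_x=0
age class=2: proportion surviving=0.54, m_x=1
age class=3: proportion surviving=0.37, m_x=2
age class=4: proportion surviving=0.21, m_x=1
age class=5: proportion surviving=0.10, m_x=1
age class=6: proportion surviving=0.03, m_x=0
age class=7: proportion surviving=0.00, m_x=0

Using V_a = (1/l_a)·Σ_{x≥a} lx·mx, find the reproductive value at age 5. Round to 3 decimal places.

lx·mx for x ≥ 5: 0.1, 0, 0 → sum = 0.1
V_5 = 0.1 / l_5 = 0.1 / 0.1 = 1 → 1.000

1.000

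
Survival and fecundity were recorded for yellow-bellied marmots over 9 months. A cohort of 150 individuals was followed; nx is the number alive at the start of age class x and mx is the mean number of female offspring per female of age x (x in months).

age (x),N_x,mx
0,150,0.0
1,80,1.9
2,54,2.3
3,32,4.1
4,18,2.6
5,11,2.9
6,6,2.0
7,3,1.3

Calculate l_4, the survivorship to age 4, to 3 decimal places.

0.120

l_4 = n_4/n_0 = 18/150 = 0.12 → 0.120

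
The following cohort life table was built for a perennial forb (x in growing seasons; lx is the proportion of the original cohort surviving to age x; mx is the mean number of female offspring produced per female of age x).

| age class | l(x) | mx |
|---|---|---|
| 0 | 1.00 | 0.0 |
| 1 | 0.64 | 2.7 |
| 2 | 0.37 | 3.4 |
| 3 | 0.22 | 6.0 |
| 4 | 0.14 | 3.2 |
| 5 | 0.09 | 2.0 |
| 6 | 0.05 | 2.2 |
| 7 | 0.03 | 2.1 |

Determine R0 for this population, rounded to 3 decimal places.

lx·mx by age: 0, 1.728, 1.258, 1.32, 0.448, 0.18, 0.11, 0.063
R0 = Σ lx·mx = 5.107 → 5.107

5.107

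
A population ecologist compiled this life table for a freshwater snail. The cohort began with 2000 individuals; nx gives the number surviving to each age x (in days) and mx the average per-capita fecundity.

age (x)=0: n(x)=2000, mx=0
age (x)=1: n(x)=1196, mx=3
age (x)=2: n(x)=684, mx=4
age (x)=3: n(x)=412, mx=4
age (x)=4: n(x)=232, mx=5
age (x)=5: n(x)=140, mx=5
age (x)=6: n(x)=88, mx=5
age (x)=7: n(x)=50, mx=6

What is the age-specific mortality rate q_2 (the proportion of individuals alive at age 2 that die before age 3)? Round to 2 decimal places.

lx = nx/n0 = nx/2000: 1, 0.598, 0.342, 0.206, 0.116, 0.07, 0.044, 0.025
q_2 = (l_2 − l_3) / l_2 = (0.342 − 0.206) / 0.342
     = 0.136 / 0.342 = 0.397661… → 0.40

0.40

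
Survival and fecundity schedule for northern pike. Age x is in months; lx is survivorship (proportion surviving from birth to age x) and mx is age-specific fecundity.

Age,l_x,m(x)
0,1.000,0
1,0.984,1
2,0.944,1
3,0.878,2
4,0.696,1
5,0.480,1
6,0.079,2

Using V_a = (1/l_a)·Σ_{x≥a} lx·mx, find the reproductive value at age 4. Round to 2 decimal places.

1.92

lx·mx for x ≥ 4: 0.696, 0.48, 0.158 → sum = 1.334
V_4 = 1.334 / l_4 = 1.334 / 0.696 = 1.916667… → 1.92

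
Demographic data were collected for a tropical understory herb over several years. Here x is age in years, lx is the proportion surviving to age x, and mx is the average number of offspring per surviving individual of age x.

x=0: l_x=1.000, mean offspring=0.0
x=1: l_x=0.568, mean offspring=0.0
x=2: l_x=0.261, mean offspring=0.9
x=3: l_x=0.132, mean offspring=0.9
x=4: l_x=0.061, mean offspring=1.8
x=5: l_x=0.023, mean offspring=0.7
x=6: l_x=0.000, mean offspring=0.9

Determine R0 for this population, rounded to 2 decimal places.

0.48

lx·mx by age: 0, 0, 0.2349, 0.1188, 0.1098, 0.0161, 0
R0 = Σ lx·mx = 0.4796 → 0.48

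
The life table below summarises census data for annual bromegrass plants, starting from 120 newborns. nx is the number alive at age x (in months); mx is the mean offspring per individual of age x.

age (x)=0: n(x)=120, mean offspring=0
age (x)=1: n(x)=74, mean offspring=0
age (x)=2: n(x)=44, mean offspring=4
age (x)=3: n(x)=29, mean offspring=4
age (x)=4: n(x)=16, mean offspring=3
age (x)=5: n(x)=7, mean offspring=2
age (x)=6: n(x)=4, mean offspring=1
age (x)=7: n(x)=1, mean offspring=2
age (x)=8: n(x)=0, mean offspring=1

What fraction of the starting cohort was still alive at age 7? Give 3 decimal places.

0.008

l_7 = n_7/n_0 = 1/120 = 0.008333… → 0.008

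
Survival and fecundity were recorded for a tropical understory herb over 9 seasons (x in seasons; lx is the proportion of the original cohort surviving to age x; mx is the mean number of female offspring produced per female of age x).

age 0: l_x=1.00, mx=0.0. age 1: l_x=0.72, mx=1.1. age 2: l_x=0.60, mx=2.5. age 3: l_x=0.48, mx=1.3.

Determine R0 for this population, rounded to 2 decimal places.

2.92

lx·mx by age: 0, 0.792, 1.5, 0.624
R0 = Σ lx·mx = 2.916 → 2.92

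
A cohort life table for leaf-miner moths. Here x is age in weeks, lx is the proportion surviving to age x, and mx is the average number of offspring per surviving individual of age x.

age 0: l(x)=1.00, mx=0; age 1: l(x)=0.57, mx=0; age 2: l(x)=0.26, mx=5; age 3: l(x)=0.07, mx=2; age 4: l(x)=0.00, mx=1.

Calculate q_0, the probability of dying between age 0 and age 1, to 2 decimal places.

q_0 = (l_0 − l_1) / l_0 = (1 − 0.57) / 1
     = 0.43 / 1 = 0.43 → 0.43

0.43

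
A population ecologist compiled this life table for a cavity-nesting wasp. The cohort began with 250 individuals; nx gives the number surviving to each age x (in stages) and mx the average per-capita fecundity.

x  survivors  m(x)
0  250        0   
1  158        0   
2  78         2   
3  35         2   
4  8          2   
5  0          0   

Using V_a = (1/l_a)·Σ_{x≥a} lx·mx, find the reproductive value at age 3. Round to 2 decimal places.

lx = nx/n0 = nx/250: 1, 0.632, 0.312, 0.14, 0.032, 0
lx·mx for x ≥ 3: 0.28, 0.064, 0 → sum = 0.344
V_3 = 0.344 / l_3 = 0.344 / 0.14 = 2.457143… → 2.46

2.46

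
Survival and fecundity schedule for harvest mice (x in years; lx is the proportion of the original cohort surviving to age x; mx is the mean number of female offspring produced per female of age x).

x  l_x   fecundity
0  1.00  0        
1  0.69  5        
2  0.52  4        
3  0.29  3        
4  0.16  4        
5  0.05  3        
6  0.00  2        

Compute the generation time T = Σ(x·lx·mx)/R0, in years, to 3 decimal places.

1.882

lx·mx: 0, 3.45, 2.08, 0.87, 0.64, 0.15, 0 → R0 = 7.19
x·lx·mx: 0, 3.45, 4.16, 2.61, 2.56, 0.75, 0 → Σ = 13.53
T = 13.53 / 7.19 = 1.88178… → 1.882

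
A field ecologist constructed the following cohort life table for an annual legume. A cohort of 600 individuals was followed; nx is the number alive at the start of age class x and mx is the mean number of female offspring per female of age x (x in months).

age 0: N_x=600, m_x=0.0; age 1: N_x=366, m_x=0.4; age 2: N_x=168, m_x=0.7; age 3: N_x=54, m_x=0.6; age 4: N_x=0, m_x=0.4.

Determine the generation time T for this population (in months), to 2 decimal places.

1.62

lx = nx/n0 = nx/600: 1, 0.61, 0.28, 0.09, 0
lx·mx: 0, 0.244, 0.196, 0.054, 0 → R0 = 0.494
x·lx·mx: 0, 0.244, 0.392, 0.162, 0 → Σ = 0.798
T = 0.798 / 0.494 = 1.615385… → 1.62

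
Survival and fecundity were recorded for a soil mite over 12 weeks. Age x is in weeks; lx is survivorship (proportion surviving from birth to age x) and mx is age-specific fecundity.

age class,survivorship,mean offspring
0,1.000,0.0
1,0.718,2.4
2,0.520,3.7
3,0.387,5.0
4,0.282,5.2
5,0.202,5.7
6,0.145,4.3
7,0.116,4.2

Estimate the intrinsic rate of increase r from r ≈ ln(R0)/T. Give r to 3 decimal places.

R0 = Σ lx·mx = 0 + 1.7232 + 1.924 + 1.935 + 1.4664 + 1.1514 + 0.6235 + 0.4872 = 9.3107
Σ x·lx·mx = 30.1502; T = 30.1502/9.3107 = 3.23823…
r ≈ ln(R0)/T = ln(9.3107)/3.23823… = 0.68901… → 0.689

0.689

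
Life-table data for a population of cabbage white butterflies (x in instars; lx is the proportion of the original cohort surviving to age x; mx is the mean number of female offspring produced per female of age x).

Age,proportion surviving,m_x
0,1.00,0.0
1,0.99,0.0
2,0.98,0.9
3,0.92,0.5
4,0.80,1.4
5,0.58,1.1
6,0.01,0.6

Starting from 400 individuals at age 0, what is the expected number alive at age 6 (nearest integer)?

Expected survivors = N0 · l_6 = 400 × 0.01 = 4 → 4

4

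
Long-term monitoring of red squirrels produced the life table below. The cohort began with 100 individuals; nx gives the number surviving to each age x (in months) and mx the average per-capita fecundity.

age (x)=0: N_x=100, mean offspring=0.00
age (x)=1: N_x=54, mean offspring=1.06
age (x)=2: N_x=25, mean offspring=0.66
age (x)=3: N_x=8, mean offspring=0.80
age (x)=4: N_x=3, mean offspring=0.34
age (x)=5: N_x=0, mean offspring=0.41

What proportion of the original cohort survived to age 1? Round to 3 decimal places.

l_1 = n_1/n_0 = 54/100 = 0.54 → 0.540

0.540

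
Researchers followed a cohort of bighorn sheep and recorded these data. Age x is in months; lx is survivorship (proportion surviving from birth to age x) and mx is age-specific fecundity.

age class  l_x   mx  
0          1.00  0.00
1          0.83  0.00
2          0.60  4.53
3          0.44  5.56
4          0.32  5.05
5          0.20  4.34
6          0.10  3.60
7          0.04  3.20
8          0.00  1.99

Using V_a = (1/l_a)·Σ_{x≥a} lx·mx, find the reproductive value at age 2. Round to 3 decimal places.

lx·mx for x ≥ 2: 2.718, 2.4464, 1.616, 0.868, 0.36, 0.128, 0 → sum = 8.1364
V_2 = 8.1364 / l_2 = 8.1364 / 0.6 = 13.560667… → 13.561

13.561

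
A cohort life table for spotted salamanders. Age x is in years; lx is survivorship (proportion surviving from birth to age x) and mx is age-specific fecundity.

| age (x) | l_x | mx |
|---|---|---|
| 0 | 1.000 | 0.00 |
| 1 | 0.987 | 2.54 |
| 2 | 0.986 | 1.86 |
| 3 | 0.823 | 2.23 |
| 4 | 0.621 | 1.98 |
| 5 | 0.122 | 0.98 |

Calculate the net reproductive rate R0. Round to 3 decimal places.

lx·mx by age: 0, 2.50698, 1.83396, 1.83529, 1.22958, 0.11956
R0 = Σ lx·mx = 7.52537 → 7.525

7.525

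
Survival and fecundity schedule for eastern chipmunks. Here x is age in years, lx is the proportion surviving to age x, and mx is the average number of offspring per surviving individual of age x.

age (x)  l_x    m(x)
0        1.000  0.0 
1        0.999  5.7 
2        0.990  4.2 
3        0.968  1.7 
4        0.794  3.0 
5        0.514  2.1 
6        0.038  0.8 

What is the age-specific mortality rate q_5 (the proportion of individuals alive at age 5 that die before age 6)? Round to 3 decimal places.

0.926

q_5 = (l_5 − l_6) / l_5 = (0.514 − 0.038) / 0.514
     = 0.476 / 0.514 = 0.92607… → 0.926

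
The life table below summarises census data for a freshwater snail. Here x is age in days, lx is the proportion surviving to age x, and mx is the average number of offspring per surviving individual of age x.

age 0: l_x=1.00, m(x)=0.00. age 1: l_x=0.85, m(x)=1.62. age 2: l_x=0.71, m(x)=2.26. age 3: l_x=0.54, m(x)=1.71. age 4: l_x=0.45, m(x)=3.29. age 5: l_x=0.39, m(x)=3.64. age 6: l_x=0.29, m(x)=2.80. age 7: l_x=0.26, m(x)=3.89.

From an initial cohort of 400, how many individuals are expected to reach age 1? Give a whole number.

340

Expected survivors = N0 · l_1 = 400 × 0.85 = 340 → 340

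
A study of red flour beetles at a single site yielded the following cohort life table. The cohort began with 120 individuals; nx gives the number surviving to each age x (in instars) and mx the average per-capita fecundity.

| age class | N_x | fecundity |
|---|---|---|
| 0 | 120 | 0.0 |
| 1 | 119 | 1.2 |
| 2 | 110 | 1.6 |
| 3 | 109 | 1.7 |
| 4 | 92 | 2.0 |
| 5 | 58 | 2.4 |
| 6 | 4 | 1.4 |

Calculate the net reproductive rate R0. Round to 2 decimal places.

lx = nx/n0 = nx/120: 1, 0.99167…, 0.91667…, 0.90833…, 0.76667…, 0.48333…, 0.03333…
lx·mx by age: 0, 1.19…, 1.466667…, 1.544167…, 1.533333…, 1.16…, 0.046667…
R0 = Σ lx·mx = 6.940833… → 6.94

6.94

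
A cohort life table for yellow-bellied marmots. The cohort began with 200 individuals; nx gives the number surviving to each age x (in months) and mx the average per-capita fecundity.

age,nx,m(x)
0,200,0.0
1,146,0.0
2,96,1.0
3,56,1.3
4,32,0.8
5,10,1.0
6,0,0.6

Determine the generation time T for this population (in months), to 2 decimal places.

2.75

lx = nx/n0 = nx/200: 1, 0.73, 0.48, 0.28, 0.16, 0.05, 0
lx·mx: 0, 0, 0.48, 0.364, 0.128, 0.05, 0 → R0 = 1.022
x·lx·mx: 0, 0, 0.96, 1.092, 0.512, 0.25, 0 → Σ = 2.814
T = 2.814 / 1.022 = 2.753425… → 2.75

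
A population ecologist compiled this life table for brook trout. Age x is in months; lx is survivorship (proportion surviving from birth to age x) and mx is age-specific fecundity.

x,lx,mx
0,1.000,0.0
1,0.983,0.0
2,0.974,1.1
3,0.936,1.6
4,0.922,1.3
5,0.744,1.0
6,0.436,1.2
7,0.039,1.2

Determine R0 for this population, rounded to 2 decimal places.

lx·mx by age: 0, 0, 1.0714, 1.4976, 1.1986, 0.744, 0.5232, 0.0468
R0 = Σ lx·mx = 5.0816 → 5.08

5.08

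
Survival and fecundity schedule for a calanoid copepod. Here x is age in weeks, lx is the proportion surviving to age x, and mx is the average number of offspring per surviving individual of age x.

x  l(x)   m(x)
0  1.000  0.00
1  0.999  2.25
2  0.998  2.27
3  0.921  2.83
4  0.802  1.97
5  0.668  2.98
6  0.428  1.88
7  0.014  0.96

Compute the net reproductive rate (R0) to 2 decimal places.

lx·mx by age: 0, 2.24775, 2.26546, 2.60643, 1.57994, 1.99064, 0.80464, 0.01344
R0 = Σ lx·mx = 11.5083 → 11.51

11.51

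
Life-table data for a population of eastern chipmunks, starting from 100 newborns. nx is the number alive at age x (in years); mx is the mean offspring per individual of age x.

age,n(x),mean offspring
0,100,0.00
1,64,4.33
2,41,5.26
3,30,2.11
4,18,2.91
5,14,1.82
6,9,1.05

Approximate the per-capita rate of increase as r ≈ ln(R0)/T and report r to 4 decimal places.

0.9271

lx = nx/n0 = nx/100: 1, 0.64, 0.41, 0.3, 0.18, 0.14, 0.09
R0 = Σ lx·mx = 0 + 2.7712 + 2.1566 + 0.633 + 0.5238 + 0.2548 + 0.0945 = 6.4339
Σ x·lx·mx = 12.9196; T = 12.9196/6.4339 = 2.00805…
r ≈ ln(R0)/T = ln(6.4339)/2.00805… = 0.927059… → 0.9271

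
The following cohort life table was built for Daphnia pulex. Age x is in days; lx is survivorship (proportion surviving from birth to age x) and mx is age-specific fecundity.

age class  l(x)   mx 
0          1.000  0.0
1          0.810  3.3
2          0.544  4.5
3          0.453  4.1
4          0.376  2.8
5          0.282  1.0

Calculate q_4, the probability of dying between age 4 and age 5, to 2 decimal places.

0.25

q_4 = (l_4 − l_5) / l_4 = (0.376 − 0.282) / 0.376
     = 0.094 / 0.376 = 0.25 → 0.25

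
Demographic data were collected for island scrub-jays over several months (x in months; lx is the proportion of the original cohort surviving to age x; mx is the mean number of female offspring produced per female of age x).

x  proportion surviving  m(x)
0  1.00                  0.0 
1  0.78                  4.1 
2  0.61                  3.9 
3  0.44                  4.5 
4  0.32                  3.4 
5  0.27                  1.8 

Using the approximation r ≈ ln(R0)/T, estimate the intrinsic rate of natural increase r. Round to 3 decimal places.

0.977

R0 = Σ lx·mx = 0 + 3.198 + 2.379 + 1.98 + 1.088 + 0.486 = 9.131
Σ x·lx·mx = 20.678; T = 20.678/9.131 = 2.26459…
r ≈ ln(R0)/T = ln(9.131)/2.26459… = 0.97663… → 0.977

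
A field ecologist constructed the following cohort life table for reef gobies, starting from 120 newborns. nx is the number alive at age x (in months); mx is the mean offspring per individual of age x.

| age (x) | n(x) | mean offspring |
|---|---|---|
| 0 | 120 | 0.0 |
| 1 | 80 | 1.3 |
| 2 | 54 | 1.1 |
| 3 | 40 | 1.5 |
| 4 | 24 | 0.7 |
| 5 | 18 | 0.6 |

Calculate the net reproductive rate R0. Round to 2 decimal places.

2.09

lx = nx/n0 = nx/120: 1, 0.66667…, 0.45, 0.33333…, 0.2, 0.15
lx·mx by age: 0, 0.866667…, 0.495, 0.5…, 0.14, 0.09
R0 = Σ lx·mx = 2.091667… → 2.09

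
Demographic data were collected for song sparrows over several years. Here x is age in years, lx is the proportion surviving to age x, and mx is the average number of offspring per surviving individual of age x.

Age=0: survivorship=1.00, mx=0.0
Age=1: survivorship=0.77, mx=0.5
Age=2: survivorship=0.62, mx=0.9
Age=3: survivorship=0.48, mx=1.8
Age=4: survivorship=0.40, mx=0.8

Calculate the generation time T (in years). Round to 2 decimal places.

2.53

lx·mx: 0, 0.385, 0.558, 0.864, 0.32 → R0 = 2.127
x·lx·mx: 0, 0.385, 1.116, 2.592, 1.28 → Σ = 5.373
T = 5.373 / 2.127 = 2.526093… → 2.53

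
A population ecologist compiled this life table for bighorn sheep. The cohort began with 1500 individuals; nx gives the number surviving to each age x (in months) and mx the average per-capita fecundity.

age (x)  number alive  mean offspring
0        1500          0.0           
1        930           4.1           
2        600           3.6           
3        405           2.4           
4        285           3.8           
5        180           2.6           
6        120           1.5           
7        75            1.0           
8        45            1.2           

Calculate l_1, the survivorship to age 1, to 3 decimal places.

0.620

l_1 = n_1/n_0 = 930/1500 = 0.62 → 0.620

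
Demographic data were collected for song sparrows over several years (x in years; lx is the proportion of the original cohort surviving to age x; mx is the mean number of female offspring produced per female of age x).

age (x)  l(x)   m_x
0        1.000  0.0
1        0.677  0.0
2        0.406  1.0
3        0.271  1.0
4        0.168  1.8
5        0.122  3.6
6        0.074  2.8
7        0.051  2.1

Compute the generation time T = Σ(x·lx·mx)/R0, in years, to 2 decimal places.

lx·mx: 0, 0, 0.406, 0.271, 0.3024, 0.4392, 0.2072, 0.1071 → R0 = 1.7329
x·lx·mx: 0, 0, 0.812, 0.813, 1.2096, 2.196, 1.2432, 0.7497 → Σ = 7.0235
T = 7.0235 / 1.7329 = 4.053032… → 4.05

4.05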